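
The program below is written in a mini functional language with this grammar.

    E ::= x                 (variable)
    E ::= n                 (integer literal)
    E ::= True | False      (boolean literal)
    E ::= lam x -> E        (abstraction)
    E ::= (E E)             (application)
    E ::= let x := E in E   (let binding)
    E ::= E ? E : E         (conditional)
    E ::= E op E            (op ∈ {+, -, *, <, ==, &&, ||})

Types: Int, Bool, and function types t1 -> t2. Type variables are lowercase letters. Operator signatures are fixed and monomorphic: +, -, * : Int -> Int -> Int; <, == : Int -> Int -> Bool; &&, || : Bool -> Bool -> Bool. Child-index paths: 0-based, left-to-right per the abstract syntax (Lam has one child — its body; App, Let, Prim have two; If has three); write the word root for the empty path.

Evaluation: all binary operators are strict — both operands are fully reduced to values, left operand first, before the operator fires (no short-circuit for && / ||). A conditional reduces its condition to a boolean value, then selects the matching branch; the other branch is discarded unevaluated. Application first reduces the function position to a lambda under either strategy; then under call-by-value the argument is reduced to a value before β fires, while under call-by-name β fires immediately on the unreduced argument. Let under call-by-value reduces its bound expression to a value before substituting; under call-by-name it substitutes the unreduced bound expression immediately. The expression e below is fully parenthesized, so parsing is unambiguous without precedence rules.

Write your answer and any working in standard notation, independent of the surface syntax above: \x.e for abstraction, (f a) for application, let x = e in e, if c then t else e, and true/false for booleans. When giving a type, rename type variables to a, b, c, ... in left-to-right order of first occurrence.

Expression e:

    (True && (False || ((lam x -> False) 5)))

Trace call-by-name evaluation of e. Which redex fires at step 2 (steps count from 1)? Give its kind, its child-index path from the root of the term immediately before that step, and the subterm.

Trace:
step 0: (true && (false || ((\x.false) 5)))
step 1: [beta@1.1] (true && (false || false))
step 2: [delta@1] (true && false)

Answer: delta at 1 : (false || false)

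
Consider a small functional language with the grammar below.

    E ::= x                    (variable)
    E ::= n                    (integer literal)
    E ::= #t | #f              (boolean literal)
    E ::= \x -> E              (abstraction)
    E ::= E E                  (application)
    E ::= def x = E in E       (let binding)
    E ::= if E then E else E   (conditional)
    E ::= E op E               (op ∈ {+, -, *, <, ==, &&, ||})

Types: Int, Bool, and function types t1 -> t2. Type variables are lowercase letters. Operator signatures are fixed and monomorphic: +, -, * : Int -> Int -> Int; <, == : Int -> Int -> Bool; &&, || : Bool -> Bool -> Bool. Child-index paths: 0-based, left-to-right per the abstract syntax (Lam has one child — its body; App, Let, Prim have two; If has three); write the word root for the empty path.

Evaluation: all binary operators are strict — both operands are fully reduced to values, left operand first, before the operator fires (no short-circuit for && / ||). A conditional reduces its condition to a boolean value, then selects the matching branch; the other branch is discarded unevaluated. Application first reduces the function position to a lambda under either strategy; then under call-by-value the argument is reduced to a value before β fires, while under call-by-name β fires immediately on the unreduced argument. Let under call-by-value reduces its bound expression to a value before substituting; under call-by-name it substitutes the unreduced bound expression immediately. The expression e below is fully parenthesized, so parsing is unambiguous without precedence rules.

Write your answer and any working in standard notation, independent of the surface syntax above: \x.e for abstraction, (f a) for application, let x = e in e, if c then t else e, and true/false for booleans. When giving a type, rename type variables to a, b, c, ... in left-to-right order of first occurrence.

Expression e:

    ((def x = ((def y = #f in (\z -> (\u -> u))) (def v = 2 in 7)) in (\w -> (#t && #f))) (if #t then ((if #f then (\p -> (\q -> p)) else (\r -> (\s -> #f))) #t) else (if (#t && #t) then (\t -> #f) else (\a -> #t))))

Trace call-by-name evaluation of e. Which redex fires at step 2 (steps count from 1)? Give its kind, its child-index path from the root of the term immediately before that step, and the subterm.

Answer: beta at root : ((\w.(true && false)) (if true then ((if false then (\p.(\q.p)) else (\r.(\s.false))) true) else (if (true && true) then (\t.false) else (\a.true))))

Trace:
step 0: ((let x = ((let y = false in (\z.(\u.u))) (let v = 2 in 7)) in (\w.(true && false))) (if true then ((if false then (\p.(\q.p)) else (\r.(\s.false))) true) else (if (true && true) then (\t.false) else (\a.true))))
step 1: [let@0] ((\w.(true && false)) (if true then ((if false then (\p.(\q.p)) else (\r.(\s.false))) true) else (if (true && true) then (\t.false) else (\a.true))))
step 2: [beta@root] (true && false)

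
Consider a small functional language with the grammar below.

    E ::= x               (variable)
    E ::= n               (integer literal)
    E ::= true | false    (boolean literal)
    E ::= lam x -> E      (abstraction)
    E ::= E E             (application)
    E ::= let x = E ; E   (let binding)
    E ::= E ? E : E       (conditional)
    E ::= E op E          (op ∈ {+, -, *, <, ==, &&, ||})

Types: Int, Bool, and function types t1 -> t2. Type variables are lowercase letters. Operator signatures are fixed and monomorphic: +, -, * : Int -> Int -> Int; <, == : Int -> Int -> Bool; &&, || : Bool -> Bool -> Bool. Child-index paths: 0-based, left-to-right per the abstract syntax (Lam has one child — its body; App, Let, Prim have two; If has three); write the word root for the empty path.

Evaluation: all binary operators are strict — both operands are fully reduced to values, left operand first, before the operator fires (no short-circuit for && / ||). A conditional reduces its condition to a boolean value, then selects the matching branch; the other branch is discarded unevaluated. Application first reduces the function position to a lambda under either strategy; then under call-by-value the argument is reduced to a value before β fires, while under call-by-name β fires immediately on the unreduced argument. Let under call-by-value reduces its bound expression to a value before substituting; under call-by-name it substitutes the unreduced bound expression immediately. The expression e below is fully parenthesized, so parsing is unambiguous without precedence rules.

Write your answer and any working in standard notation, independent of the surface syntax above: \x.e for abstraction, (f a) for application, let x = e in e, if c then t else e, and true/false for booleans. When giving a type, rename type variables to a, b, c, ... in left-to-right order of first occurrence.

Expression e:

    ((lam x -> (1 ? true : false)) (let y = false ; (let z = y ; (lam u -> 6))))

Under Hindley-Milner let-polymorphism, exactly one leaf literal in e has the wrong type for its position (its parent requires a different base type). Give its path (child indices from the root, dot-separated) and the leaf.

Trace:
  unify Int ~ Bool
  FAIL: mismatch Int ~ Bool

Answer: 0.0.0 : 1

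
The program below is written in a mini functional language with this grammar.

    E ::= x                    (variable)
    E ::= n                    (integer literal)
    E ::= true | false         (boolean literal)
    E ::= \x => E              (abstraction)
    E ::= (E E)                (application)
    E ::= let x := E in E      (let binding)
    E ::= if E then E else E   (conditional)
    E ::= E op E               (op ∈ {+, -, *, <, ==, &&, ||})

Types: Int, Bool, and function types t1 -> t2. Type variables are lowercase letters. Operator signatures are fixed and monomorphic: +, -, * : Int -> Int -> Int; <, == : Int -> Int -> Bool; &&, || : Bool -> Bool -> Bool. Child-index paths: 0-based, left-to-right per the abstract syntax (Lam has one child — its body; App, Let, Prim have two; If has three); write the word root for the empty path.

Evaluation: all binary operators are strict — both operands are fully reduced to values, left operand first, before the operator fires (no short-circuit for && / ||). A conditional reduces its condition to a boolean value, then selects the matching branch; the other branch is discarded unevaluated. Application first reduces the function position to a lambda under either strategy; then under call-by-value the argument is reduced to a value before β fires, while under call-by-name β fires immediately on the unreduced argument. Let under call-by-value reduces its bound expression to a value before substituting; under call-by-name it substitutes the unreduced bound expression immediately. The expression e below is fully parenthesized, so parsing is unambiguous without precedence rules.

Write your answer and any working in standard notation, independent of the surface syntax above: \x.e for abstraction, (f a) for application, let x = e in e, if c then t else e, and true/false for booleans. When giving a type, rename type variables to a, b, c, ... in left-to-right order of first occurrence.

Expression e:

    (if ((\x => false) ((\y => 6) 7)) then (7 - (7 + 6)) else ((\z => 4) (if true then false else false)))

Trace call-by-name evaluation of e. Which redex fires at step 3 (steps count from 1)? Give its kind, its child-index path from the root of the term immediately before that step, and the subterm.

Derivation:
step 0: (if ((\x.false) ((\y.6) 7)) then (7 - (7 + 6)) else ((\z.4) (if true then false else false)))
step 1: [beta@0] (if false then (7 - (7 + 6)) else ((\z.4) (if true then false else false)))
step 2: [if@root] ((\z.4) (if true then false else false))
step 3: [beta@root] 4

Answer: beta at root : ((\z.4) (if true then false else false))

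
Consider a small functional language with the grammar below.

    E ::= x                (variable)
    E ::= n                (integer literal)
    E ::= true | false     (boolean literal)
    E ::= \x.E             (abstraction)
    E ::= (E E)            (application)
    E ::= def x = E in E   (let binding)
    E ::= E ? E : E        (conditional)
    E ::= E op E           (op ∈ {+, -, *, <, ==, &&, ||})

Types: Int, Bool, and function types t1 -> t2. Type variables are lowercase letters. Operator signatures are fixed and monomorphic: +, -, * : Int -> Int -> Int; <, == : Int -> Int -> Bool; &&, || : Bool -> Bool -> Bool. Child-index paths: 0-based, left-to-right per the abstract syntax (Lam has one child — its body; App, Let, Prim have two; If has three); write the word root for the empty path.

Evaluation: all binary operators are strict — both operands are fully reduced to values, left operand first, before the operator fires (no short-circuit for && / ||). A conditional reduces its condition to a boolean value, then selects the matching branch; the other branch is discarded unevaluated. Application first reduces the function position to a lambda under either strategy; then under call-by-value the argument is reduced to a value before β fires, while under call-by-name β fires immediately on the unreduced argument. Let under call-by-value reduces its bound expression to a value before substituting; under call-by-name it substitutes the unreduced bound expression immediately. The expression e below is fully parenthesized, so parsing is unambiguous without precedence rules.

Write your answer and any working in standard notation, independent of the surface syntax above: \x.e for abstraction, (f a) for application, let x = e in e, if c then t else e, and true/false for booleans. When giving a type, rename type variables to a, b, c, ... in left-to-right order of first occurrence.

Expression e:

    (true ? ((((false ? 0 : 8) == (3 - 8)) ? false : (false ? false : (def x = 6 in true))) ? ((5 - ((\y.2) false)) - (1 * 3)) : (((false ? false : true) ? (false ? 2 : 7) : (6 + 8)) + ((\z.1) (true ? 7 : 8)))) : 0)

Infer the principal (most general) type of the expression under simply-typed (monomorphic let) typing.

Answer: Int

Working:
  unify Bool ~ Bool
  unify Bool ~ Bool
  unify Int ~ Int
  unify Int ~ Int
  unify Int ~ Int
  unify Int ~ Int
  unify Int ~ Int
  unify Bool ~ Bool
  unify Bool ~ Bool
let x : Int
  unify Bool ~ Bool
  unify Bool ~ Bool
  unify Bool ~ Bool
  unify Int ~ Int
\y._ : a -> Int
  unify a -> Int ~ Bool -> b
  unify a ~ Bool
  unify Int ~ b
_ _ : Int
  unify Int ~ Int
  unify Int ~ Int
  unify Int ~ Int
  unify Int ~ Int
  unify Int ~ Int
  unify Bool ~ Bool
  unify Bool ~ Bool
  unify Bool ~ Bool
  unify Bool ~ Bool
  unify Int ~ Int
  unify Int ~ Int
  unify Int ~ Int
  unify Int ~ Int
  unify Int ~ Int
\z._ : c -> Int
  unify Bool ~ Bool
  unify Int ~ Int
  unify c -> Int ~ Int -> d
  unify c ~ Int
  unify Int ~ d
_ _ : Int
  unify Int ~ Int
  unify Int ~ Int
  unify Int ~ Int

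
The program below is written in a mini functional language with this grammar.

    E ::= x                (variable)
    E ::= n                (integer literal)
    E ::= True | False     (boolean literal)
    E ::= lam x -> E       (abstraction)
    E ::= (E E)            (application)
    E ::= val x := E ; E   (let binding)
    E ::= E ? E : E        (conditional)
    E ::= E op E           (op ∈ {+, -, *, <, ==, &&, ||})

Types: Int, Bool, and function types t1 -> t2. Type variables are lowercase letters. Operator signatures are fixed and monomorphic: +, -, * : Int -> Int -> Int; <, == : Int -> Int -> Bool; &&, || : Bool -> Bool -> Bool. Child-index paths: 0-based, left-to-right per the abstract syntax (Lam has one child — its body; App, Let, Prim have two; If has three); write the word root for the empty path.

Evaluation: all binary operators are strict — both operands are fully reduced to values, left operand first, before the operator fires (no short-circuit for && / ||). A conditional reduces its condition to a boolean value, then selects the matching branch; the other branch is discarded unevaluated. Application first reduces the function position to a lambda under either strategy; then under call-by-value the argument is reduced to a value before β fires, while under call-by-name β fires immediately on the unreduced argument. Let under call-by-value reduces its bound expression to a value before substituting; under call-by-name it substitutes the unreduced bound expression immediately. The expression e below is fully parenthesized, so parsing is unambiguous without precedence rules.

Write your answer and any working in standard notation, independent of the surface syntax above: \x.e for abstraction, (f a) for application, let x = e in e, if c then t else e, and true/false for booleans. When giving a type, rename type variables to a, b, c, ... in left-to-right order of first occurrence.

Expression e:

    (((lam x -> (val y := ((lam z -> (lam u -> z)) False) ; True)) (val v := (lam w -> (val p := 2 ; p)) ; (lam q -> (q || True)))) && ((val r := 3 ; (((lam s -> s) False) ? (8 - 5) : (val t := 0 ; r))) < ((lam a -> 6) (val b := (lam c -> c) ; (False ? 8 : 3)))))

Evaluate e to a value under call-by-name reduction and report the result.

Trace:
step 0: (((\x.(let y = ((\z.(\u.z)) false) in true)) (let v = (\w.(let p = 2 in p)) in (\q.(q || true)))) && ((let r = 3 in (if ((\s.s) false) then (8 - 5) else (let t = 0 in r))) < ((\a.6) (let b = (\c.c) in (if false then 8 else 3)))))
step 1: [beta@0] ((let y = ((\z.(\u.z)) false) in true) && ((let r = 3 in (if ((\s.s) false) then (8 - 5) else (let t = 0 in r))) < ((\a.6) (let b = (\c.c) in (if false then 8 else 3)))))
step 2: [let@0] (true && ((let r = 3 in (if ((\s.s) false) then (8 - 5) else (let t = 0 in r))) < ((\a.6) (let b = (\c.c) in (if false then 8 else 3)))))
step 3: [let@1.0] (true && ((if ((\s.s) false) then (8 - 5) else (let t = 0 in 3)) < ((\a.6) (let b = (\c.c) in (if false then 8 else 3)))))
step 4: [beta@1.0.0] (true && ((if false then (8 - 5) else (let t = 0 in 3)) < ((\a.6) (let b = (\c.c) in (if false then 8 else 3)))))
step 5: [if@1.0] (true && ((let t = 0 in 3) < ((\a.6) (let b = (\c.c) in (if false then 8 else 3)))))
step 6: [let@1.0] (true && (3 < ((\a.6) (let b = (\c.c) in (if false then 8 else 3)))))
step 7: [beta@1.1] (true && (3 < 6))
step 8: [delta@1] (true && true)
step 9: [delta@root] true

Answer: true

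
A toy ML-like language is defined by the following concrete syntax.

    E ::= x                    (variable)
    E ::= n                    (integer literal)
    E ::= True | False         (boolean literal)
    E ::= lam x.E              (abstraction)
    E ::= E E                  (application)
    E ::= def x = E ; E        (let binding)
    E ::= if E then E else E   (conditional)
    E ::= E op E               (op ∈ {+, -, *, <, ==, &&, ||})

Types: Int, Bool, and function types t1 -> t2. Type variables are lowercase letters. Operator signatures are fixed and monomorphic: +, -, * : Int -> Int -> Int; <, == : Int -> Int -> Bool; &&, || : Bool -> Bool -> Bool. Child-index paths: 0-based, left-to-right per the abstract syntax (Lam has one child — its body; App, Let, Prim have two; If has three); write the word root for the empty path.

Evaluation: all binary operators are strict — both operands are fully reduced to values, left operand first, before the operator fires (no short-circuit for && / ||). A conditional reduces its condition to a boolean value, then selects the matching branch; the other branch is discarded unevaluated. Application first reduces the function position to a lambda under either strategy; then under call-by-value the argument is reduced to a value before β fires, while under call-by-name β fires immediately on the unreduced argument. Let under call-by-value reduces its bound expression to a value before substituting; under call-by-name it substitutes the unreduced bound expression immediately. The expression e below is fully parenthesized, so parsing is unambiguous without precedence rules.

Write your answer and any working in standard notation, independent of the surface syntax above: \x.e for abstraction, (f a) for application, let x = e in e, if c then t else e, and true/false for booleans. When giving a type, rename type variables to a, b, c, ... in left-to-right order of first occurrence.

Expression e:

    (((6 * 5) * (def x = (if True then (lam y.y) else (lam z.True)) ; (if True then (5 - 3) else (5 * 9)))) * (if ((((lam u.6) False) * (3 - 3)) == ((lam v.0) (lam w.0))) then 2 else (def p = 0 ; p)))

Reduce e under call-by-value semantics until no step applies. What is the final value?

Derivation:
step 0: (((6 * 5) * (let x = (if true then (\y.y) else (\z.true)) in (if true then (5 - 3) else (5 * 9)))) * (if ((((\u.6) false) * (3 - 3)) == ((\v.0) (\w.0))) then 2 else (let p = 0 in p)))
step 1: [delta@0.0] ((30 * (let x = (if true then (\y.y) else (\z.true)) in (if true then (5 - 3) else (5 * 9)))) * (if ((((\u.6) false) * (3 - 3)) == ((\v.0) (\w.0))) then 2 else (let p = 0 in p)))
step 2: [if@0.1.0] ((30 * (let x = (\y.y) in (if true then (5 - 3) else (5 * 9)))) * (if ((((\u.6) false) * (3 - 3)) == ((\v.0) (\w.0))) then 2 else (let p = 0 in p)))
step 3: [let@0.1] ((30 * (if true then (5 - 3) else (5 * 9))) * (if ((((\u.6) false) * (3 - 3)) == ((\v.0) (\w.0))) then 2 else (let p = 0 in p)))
step 4: [if@0.1] ((30 * (5 - 3)) * (if ((((\u.6) false) * (3 - 3)) == ((\v.0) (\w.0))) then 2 else (let p = 0 in p)))
step 5: [delta@0.1] ((30 * 2) * (if ((((\u.6) false) * (3 - 3)) == ((\v.0) (\w.0))) then 2 else (let p = 0 in p)))
step 6: [delta@0] (60 * (if ((((\u.6) false) * (3 - 3)) == ((\v.0) (\w.0))) then 2 else (let p = 0 in p)))
step 7: [beta@1.0.0.0] (60 * (if ((6 * (3 - 3)) == ((\v.0) (\w.0))) then 2 else (let p = 0 in p)))
step 8: [delta@1.0.0.1] (60 * (if ((6 * 0) == ((\v.0) (\w.0))) then 2 else (let p = 0 in p)))
step 9: [delta@1.0.0] (60 * (if (0 == ((\v.0) (\w.0))) then 2 else (let p = 0 in p)))
step 10: [beta@1.0.1] (60 * (if (0 == 0) then 2 else (let p = 0 in p)))
step 11: [delta@1.0] (60 * (if true then 2 else (let p = 0 in p)))
step 12: [if@1] (60 * 2)
step 13: [delta@root] 120

Answer: 120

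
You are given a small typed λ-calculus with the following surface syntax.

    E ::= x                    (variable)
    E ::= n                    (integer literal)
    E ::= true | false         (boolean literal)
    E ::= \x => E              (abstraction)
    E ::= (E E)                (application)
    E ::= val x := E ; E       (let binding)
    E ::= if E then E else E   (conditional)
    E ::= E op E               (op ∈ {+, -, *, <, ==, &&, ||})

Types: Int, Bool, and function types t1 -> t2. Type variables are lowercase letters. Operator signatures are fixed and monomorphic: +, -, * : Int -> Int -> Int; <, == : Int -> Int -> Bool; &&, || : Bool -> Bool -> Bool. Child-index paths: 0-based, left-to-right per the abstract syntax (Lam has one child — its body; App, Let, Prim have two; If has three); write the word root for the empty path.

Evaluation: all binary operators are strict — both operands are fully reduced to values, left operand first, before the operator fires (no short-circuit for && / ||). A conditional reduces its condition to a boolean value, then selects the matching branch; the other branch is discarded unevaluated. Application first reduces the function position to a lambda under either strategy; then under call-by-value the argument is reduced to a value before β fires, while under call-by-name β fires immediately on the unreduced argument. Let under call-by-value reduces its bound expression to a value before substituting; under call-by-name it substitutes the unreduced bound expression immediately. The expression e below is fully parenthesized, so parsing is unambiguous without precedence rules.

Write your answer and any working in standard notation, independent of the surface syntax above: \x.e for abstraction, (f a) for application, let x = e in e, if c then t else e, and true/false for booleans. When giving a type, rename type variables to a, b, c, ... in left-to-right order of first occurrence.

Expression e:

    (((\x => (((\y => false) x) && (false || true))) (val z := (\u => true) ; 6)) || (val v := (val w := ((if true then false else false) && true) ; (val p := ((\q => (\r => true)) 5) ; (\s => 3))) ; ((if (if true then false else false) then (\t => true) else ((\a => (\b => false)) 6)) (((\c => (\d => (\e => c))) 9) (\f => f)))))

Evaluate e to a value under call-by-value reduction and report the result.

Trace:
step 0: (((\x.(((\y.false) x) && (false || true))) (let z = (\u.true) in 6)) || (let v = (let w = ((if true then false else false) && true) in (let p = ((\q.(\r.true)) 5) in (\s.3))) in ((if (if true then false else false) then (\t.true) else ((\a.(\b.false)) 6)) (((\c.(\d.(\e.c))) 9) (\f.f)))))
step 1: [let@0.1] (((\x.(((\y.false) x) && (false || true))) 6) || (let v = (let w = ((if true then false else false) && true) in (let p = ((\q.(\r.true)) 5) in (\s.3))) in ((if (if true then false else false) then (\t.true) else ((\a.(\b.false)) 6)) (((\c.(\d.(\e.c))) 9) (\f.f)))))
step 2: [beta@0] ((((\y.false) 6) && (false || true)) || (let v = (let w = ((if true then false else false) && true) in (let p = ((\q.(\r.true)) 5) in (\s.3))) in ((if (if true then false else false) then (\t.true) else ((\a.(\b.false)) 6)) (((\c.(\d.(\e.c))) 9) (\f.f)))))
step 3: [beta@0.0] ((false && (false || true)) || (let v = (let w = ((if true then false else false) && true) in (let p = ((\q.(\r.true)) 5) in (\s.3))) in ((if (if true then false else false) then (\t.true) else ((\a.(\b.false)) 6)) (((\c.(\d.(\e.c))) 9) (\f.f)))))
step 4: [delta@0.1] ((false && true) || (let v = (let w = ((if true then false else false) && true) in (let p = ((\q.(\r.true)) 5) in (\s.3))) in ((if (if true then false else false) then (\t.true) else ((\a.(\b.false)) 6)) (((\c.(\d.(\e.c))) 9) (\f.f)))))
step 5: [delta@0] (false || (let v = (let w = ((if true then false else false) && true) in (let p = ((\q.(\r.true)) 5) in (\s.3))) in ((if (if true then false else false) then (\t.true) else ((\a.(\b.false)) 6)) (((\c.(\d.(\e.c))) 9) (\f.f)))))
step 6: [if@1.0.0.0] (false || (let v = (let w = (false && true) in (let p = ((\q.(\r.true)) 5) in (\s.3))) in ((if (if true then false else false) then (\t.true) else ((\a.(\b.false)) 6)) (((\c.(\d.(\e.c))) 9) (\f.f)))))
step 7: [delta@1.0.0] (false || (let v = (let w = false in (let p = ((\q.(\r.true)) 5) in (\s.3))) in ((if (if true then false else false) then (\t.true) else ((\a.(\b.false)) 6)) (((\c.(\d.(\e.c))) 9) (\f.f)))))
step 8: [let@1.0] (false || (let v = (let p = ((\q.(\r.true)) 5) in (\s.3)) in ((if (if true then false else false) then (\t.true) else ((\a.(\b.false)) 6)) (((\c.(\d.(\e.c))) 9) (\f.f)))))
step 9: [beta@1.0.0] (false || (let v = (let p = (\r.true) in (\s.3)) in ((if (if true then false else false) then (\t.true) else ((\a.(\b.false)) 6)) (((\c.(\d.(\e.c))) 9) (\f.f)))))
step 10: [let@1.0] (false || (let v = (\s.3) in ((if (if true then false else false) then (\t.true) else ((\a.(\b.false)) 6)) (((\c.(\d.(\e.c))) 9) (\f.f)))))
step 11: [let@1] (false || ((if (if true then false else false) then (\t.true) else ((\a.(\b.false)) 6)) (((\c.(\d.(\e.c))) 9) (\f.f))))
step 12: [if@1.0.0] (false || ((if false then (\t.true) else ((\a.(\b.false)) 6)) (((\c.(\d.(\e.c))) 9) (\f.f))))
step 13: [if@1.0] (false || (((\a.(\b.false)) 6) (((\c.(\d.(\e.c))) 9) (\f.f))))
step 14: [beta@1.0] (false || ((\b.false) (((\c.(\d.(\e.c))) 9) (\f.f))))
step 15: [beta@1.1.0] (false || ((\b.false) ((\d.(\e.9)) (\f.f))))
step 16: [beta@1.1] (false || ((\b.false) (\e.9)))
step 17: [beta@1] (false || false)
step 18: [delta@root] false

Answer: false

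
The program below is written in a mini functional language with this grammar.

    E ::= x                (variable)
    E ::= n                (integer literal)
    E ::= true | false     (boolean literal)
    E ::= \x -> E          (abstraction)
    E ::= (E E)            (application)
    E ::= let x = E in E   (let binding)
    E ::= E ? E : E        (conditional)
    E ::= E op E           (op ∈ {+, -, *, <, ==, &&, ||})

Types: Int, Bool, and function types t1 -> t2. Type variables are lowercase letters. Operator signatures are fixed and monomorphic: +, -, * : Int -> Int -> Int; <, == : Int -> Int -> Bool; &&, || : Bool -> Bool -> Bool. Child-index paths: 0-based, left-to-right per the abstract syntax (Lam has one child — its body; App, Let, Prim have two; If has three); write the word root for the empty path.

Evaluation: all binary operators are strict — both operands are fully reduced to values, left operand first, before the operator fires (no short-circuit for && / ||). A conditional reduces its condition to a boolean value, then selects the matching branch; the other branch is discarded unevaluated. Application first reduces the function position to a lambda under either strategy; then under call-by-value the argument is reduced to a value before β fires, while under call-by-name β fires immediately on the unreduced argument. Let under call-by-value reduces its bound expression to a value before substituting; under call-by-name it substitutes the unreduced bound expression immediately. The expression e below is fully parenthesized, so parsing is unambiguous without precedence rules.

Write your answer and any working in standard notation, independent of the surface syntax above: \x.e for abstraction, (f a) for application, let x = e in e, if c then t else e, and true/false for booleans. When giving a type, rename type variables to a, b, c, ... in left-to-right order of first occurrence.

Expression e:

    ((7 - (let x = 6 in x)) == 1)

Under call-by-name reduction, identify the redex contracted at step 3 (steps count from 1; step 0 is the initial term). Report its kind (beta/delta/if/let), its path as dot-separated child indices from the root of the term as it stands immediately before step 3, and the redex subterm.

Answer: delta at root : (1 == 1)

Working:
step 0: ((7 - (let x = 6 in x)) == 1)
step 1: [let@0.1] ((7 - 6) == 1)
step 2: [delta@0] (1 == 1)
step 3: [delta@root] true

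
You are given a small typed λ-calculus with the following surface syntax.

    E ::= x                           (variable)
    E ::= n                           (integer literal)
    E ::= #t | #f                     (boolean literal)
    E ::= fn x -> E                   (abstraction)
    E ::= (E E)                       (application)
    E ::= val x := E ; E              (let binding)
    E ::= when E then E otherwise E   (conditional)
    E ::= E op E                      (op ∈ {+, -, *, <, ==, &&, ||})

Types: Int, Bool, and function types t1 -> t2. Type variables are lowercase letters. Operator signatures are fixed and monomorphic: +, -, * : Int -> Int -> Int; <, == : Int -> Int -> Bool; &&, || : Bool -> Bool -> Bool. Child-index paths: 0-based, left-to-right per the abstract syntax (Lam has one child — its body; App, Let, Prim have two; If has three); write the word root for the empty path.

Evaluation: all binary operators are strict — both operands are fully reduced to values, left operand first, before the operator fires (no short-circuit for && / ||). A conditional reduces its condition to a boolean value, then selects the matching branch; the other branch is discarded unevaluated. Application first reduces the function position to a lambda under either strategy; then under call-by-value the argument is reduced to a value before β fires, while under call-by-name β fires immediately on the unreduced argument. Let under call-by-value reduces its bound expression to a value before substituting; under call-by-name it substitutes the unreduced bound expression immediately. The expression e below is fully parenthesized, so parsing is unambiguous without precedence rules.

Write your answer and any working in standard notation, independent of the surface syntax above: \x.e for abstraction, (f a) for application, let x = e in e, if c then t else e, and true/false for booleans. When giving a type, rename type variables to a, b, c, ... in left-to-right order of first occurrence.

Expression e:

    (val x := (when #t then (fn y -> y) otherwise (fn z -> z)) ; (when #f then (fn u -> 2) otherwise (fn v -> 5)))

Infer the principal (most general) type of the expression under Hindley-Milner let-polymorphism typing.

Derivation:
  unify Bool ~ Bool
y : a
\y._ : a -> a
z : b
\z._ : b -> b
  unify a -> a ~ b -> b
  unify a ~ b
  unify b ~ b
let x : forall. b -> b
  unify Bool ~ Bool
\u._ : c -> Int
\v._ : d -> Int
  unify c -> Int ~ d -> Int
  unify c ~ d
  unify Int ~ Int

Answer: a -> Int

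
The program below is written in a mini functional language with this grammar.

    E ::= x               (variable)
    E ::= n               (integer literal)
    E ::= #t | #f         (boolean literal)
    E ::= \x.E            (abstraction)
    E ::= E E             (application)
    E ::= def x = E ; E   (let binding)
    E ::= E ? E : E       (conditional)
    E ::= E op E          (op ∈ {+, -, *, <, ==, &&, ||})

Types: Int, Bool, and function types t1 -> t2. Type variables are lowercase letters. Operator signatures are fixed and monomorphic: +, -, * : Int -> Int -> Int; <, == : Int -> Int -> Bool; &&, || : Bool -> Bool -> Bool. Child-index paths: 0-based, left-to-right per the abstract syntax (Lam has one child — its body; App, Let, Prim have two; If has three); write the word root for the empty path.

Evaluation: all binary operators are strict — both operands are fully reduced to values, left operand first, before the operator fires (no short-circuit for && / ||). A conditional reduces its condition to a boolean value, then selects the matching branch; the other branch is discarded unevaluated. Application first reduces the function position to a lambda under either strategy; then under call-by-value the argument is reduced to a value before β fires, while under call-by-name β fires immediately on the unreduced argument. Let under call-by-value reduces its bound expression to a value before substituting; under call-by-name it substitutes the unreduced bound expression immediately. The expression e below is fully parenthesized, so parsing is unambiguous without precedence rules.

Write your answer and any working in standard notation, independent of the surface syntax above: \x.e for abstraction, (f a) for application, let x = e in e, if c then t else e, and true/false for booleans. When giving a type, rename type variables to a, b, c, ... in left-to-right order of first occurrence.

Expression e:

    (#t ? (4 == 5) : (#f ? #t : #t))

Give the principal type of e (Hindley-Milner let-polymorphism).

Answer: Bool

Trace:
  unify Bool ~ Bool
  unify Int ~ Int
  unify Int ~ Int
  unify Bool ~ Bool
  unify Bool ~ Bool
  unify Bool ~ Bool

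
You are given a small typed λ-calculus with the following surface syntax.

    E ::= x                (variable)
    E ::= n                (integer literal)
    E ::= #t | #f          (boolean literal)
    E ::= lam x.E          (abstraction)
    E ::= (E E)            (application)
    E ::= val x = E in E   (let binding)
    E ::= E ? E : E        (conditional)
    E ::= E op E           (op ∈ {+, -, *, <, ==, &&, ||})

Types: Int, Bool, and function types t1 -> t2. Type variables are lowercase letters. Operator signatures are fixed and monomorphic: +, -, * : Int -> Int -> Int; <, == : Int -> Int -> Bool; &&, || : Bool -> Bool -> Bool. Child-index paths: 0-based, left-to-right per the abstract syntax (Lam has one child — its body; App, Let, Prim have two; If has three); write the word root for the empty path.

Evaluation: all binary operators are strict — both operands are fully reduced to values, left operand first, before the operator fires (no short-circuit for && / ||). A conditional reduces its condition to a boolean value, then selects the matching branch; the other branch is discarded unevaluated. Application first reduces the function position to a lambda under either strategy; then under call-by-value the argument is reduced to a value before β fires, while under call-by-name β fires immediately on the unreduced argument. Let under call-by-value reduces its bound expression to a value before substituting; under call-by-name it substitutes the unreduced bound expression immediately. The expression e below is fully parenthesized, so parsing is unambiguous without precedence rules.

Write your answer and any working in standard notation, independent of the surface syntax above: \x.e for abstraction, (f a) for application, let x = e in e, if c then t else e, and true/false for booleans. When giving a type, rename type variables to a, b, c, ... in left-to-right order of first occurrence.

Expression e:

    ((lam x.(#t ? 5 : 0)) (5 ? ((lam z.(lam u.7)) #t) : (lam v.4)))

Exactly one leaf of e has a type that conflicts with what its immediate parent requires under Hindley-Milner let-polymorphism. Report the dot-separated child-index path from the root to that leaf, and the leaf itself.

Answer: 1.0 : 5

Working:
  unify Bool ~ Bool
  unify Int ~ Int
\x._ : a -> Int
  unify Int ~ Bool
  FAIL: mismatch Int ~ Bool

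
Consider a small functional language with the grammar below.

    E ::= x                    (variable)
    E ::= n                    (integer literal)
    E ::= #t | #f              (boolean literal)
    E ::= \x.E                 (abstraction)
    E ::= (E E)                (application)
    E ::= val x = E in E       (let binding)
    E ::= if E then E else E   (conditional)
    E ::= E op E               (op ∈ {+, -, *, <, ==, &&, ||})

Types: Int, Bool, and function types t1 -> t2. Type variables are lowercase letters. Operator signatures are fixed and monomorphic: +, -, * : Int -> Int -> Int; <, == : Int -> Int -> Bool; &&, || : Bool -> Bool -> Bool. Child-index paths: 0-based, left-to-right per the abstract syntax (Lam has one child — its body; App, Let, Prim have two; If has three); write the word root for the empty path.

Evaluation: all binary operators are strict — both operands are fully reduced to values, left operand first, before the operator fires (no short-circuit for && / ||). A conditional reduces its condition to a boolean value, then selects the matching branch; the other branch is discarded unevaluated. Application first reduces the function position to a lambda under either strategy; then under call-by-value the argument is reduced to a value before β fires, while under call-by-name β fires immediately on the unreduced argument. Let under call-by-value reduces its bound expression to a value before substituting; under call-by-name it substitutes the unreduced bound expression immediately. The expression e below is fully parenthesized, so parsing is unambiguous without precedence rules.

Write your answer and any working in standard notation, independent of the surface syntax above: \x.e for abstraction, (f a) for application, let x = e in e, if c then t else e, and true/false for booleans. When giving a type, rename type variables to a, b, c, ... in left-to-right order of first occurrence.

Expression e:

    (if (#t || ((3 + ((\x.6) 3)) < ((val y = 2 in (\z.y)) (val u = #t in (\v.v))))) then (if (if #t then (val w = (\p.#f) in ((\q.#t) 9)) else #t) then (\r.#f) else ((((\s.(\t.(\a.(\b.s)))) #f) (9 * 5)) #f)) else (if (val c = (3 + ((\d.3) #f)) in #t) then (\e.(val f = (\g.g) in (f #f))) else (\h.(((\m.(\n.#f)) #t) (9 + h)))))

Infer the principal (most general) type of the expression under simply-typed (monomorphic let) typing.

Derivation:
  unify Bool ~ Bool
  unify Int ~ Int
\x._ : a -> Int
  unify a -> Int ~ Int -> b
  unify a ~ Int
  unify Int ~ b
_ _ : Int
  unify Int ~ Int
  unify Int ~ Int
let y : Int
y : Int
\z._ : c -> Int
let u : Bool
v : d
\v._ : d -> d
  unify c -> Int ~ (d -> d) -> e
  unify c ~ d -> d
  unify Int ~ e
_ _ : Int
  unify Int ~ Int
  unify Bool ~ Bool
  unify Bool ~ Bool
  unify Bool ~ Bool
\p._ : f -> Bool
let w : f -> Bool
\q._ : g -> Bool
  unify g -> Bool ~ Int -> h
  unify g ~ Int
  unify Bool ~ h
_ _ : Bool
  unify Bool ~ Bool
  unify Bool ~ Bool
\r._ : i -> Bool
s : j
\b._ : m -> j
\a._ : l -> m -> j
\t._ : k -> l -> m -> j
\s._ : j -> k -> l -> m -> j
  unify j -> k -> l -> m -> j ~ Bool -> n
  unify j ~ Bool
  unify k -> l -> m -> Bool ~ n
_ _ : k -> l -> m -> Bool
  unify Int ~ Int
  unify Int ~ Int
  unify k -> l -> m -> Bool ~ Int -> o
  unify k ~ Int
  unify l -> m -> Bool ~ o
_ _ : l -> m -> Bool
  unify l -> m -> Bool ~ Bool -> p
  unify l ~ Bool
  unify m -> Bool ~ p
_ _ : m -> Bool
  unify i -> Bool ~ m -> Bool
  unify i ~ m
  unify Bool ~ Bool
  unify Int ~ Int
\d._ : q -> Int
  unify q -> Int ~ Bool -> r
  unify q ~ Bool
  unify Int ~ r
_ _ : Int
  unify Int ~ Int
let c : Int
  unify Bool ~ Bool
g : t
\g._ : t -> t
let f : t -> t
f : t -> t
  unify t -> t ~ Bool -> u
  unify t ~ Bool
  unify Bool ~ u
_ _ : Bool
\e._ : s -> Bool
\n._ : x -> Bool
\m._ : w -> x -> Bool
  unify w -> x -> Bool ~ Bool -> y
  unify w ~ Bool
  unify x -> Bool ~ y
_ _ : x -> Bool
  unify Int ~ Int
h : v
  unify v ~ Int
  unify x -> Bool ~ Int -> z
  unify x ~ Int
  unify Bool ~ z
_ _ : Bool
\h._ : Int -> Bool
  unify s -> Bool ~ Int -> Bool
  unify s ~ Int
  unify Bool ~ Bool
  unify m -> Bool ~ Int -> Bool
  unify m ~ Int
  unify Bool ~ Bool

Answer: Int -> Bool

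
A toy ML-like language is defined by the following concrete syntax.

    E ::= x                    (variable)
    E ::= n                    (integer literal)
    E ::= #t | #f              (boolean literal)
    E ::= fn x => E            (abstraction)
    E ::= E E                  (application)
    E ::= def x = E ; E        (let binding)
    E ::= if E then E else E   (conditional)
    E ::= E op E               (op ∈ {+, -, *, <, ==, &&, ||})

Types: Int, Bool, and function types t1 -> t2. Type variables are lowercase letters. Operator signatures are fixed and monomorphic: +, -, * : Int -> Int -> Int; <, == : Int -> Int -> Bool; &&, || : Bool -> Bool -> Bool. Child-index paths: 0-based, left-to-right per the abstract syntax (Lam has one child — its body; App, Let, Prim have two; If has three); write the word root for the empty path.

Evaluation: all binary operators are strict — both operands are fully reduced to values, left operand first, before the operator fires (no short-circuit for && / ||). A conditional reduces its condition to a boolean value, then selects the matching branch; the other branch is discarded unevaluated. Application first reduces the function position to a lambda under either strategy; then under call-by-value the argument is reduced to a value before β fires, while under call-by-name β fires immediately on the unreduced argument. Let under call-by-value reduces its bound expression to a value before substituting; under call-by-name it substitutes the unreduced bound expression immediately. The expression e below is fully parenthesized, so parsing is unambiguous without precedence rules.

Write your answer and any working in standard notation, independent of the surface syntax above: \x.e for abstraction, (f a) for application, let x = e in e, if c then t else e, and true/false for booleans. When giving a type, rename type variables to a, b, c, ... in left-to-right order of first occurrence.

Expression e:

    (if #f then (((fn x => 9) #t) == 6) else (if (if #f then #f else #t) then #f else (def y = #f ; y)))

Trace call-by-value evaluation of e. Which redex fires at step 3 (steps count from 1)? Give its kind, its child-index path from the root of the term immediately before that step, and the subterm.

Derivation:
step 0: (if false then (((\x.9) true) == 6) else (if (if false then false else true) then false else (let y = false in y)))
step 1: [if@root] (if (if false then false else true) then false else (let y = false in y))
step 2: [if@0] (if true then false else (let y = false in y))
step 3: [if@root] false

Answer: if at root : (if true then false else (let y = false in y))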